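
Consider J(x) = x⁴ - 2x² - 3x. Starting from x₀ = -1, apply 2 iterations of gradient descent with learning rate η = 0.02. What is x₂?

-0.88875328

J′(x) = 4x³ - 4x - 3
x₁ = -1 − 0.02·(-3) = -0.94
x₂ = -0.94 − 0.02·(-2.562336) = -0.88875328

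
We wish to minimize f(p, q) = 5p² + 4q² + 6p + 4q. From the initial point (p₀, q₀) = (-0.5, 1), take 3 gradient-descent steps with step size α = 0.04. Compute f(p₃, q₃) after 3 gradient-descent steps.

∇f = (10p + 6, 8q + 4)
(p₁, q₁) = (-0.5, 1) − 0.04·(1, 12) = (-0.54, 0.52)
(p₂, q₂) = (-0.54, 0.52) − 0.04·(0.6, 8.16) = (-0.564, 0.1936)
(p₃, q₃) = (-0.564, 0.1936) − 0.04·(0.36, 5.5488) = (-0.5784, -0.028352)
f(-0.5784, -0.028352) = -1.907859856384

-1.907859856384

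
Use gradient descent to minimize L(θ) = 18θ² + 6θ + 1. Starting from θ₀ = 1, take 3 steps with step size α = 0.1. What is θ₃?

-20.672

L′(θ) = 36θ + 6
Step 1: L′(1) = 42; θ₁ = 1 − 0.1·42 = -3.2
Step 2: L′(-3.2) = -109.2; θ₂ = -3.2 − 0.1·(-109.2) = 7.72
Step 3: L′(7.72) = 283.92; θ₃ = 7.72 − 0.1·283.92 = -20.672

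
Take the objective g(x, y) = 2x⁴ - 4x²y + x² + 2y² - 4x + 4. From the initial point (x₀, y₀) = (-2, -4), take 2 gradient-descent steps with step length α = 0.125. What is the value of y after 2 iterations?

112.5

∇g = (8x³ - 8xy + 2x - 4, -4x² + 4y)
Step 1: at (-2, -4), ∇g = (-136, -32) → (-2, -4) − 0.125·(-136, -32) = (15, 0)
Step 2: at (15, 0), ∇g = (27026, -900) → (15, 0) − 0.125·(27026, -900) = (-3363.25, 112.5)
y = 112.5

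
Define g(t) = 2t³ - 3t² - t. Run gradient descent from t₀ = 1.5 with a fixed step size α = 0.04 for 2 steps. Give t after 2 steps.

g′(t) = 6t² - 6t - 1
Step 1: g′(1.5) = 3.5; t₁ = 1.5 − 0.04·3.5 = 1.36
Step 2: g′(1.36) = 1.9376; t₂ = 1.36 − 0.04·1.9376 = 1.282496

1.282496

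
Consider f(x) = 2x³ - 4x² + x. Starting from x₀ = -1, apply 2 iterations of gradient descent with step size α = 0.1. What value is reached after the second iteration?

-8.35

f′(x) = 6x² - 8x + 1
x₁ = -1 − 0.1·15 = -2.5
x₂ = -2.5 − 0.1·58.5 = -8.35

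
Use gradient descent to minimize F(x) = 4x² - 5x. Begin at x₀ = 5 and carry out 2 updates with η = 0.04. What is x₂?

F′(x) = 8x - 5
x₁ = 5 − 0.04·35 = 3.6
x₂ = 3.6 − 0.04·23.8 = 2.648

2.648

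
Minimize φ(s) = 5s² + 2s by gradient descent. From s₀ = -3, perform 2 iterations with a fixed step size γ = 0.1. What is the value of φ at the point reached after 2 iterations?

φ′(s) = 10s + 2
Step 1: φ′(-3) = -28; s₁ = -3 − 0.1·(-28) = -0.2
Step 2: φ′(-0.2) = 0; s₂ = -0.2 − 0.1·0 = -0.2
φ(-0.2) = -0.2

-0.2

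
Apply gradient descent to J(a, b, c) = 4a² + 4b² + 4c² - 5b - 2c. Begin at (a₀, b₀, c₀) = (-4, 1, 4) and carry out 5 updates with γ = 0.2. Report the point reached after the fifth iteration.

(0.31104, 0.59584, -0.0416)

∇J = (8a, 8b - 5, 8c - 2)
Step 1: at (-4, 1, 4), ∇J = (-32, 3, 30) → (-4, 1, 4) − 0.2·(-32, 3, 30) = (2.4, 0.4, -2)
Step 2: at (2.4, 0.4, -2), ∇J = (19.2, -1.8, -18) → (2.4, 0.4, -2) − 0.2·(19.2, -1.8, -18) = (-1.44, 0.76, 1.6)
Step 3: at (-1.44, 0.76, 1.6), ∇J = (-11.52, 1.08, 10.8) → (-1.44, 0.76, 1.6) − 0.2·(-11.52, 1.08, 10.8) = (0.864, 0.544, -0.56)
Step 4: at (0.864, 0.544, -0.56), ∇J = (6.912, -0.648, -6.48) → (0.864, 0.544, -0.56) − 0.2·(6.912, -0.648, -6.48) = (-0.5184, 0.6736, 0.736)
Step 5: at (-0.5184, 0.6736, 0.736), ∇J = (-4.1472, 0.3888, 3.888) → (-0.5184, 0.6736, 0.736) − 0.2·(-4.1472, 0.3888, 3.888) = (0.31104, 0.59584, -0.0416)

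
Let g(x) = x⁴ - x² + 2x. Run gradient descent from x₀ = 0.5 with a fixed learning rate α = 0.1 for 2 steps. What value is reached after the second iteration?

g′(x) = 4x³ - 2x + 2
Step 1: g′(0.5) = 1.5; x₁ = 0.5 − 0.1·1.5 = 0.35
Step 2: g′(0.35) = 1.4715; x₂ = 0.35 − 0.1·1.4715 = 0.20285

0.20285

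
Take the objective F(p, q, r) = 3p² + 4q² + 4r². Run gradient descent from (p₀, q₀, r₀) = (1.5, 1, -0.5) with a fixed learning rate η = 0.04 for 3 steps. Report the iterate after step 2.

(0.8664, 0.4624, -0.2312)

∇F = (6p, 8q, 8r)
(p₁, q₁, r₁) = (1.5, 1, -0.5) − 0.04·(9, 8, -4) = (1.14, 0.68, -0.34)
(p₂, q₂, r₂) = (1.14, 0.68, -0.34) − 0.04·(6.84, 5.44, -2.72) = (0.8664, 0.4624, -0.2312)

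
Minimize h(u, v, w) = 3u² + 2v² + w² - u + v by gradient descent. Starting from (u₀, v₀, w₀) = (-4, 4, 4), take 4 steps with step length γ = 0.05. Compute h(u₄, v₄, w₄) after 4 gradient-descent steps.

∇h = (6u - 1, 4v + 1, 2w)
(u₁, v₁, w₁) = (-4, 4, 4) − 0.05·(-25, 17, 8) = (-2.75, 3.15, 3.6)
(u₂, v₂, w₂) = (-2.75, 3.15, 3.6) − 0.05·(-17.5, 13.6, 7.2) = (-1.875, 2.47, 3.24)
(u₃, v₃, w₃) = (-1.875, 2.47, 3.24) − 0.05·(-12.25, 10.88, 6.48) = (-1.2625, 1.926, 2.916)
(u₄, v₄, w₄) = (-1.2625, 1.926, 2.916) − 0.05·(-8.575, 8.704, 5.832) = (-0.83375, 1.4908, 2.6244)
h(-0.83375, 1.4908, 2.6244) = 15.7424118275

15.7424118275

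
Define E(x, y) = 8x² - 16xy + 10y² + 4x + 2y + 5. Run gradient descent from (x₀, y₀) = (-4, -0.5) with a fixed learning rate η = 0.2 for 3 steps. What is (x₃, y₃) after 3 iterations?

∇E = (16x - 16y + 4, -16x + 20y + 2)
(x₁, y₁) = (-4, -0.5) − 0.2·(-52, 56) = (6.4, -11.7)
(x₂, y₂) = (6.4, -11.7) − 0.2·(293.6, -334.4) = (-52.32, 55.18)
(x₃, y₃) = (-52.32, 55.18) − 0.2·(-1716, 1942.72) = (290.88, -333.364)

(290.88, -333.364)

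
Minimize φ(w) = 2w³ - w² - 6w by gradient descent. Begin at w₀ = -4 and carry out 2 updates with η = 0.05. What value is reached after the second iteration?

-33.253

φ′(w) = 6w² - 2w - 6
Step 1: φ′(-4) = 98; w₁ = -4 − 0.05·98 = -8.9
Step 2: φ′(-8.9) = 487.06; w₂ = -8.9 − 0.05·487.06 = -33.253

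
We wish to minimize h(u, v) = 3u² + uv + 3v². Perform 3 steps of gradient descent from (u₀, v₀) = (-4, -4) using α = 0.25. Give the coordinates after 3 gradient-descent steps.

∇h = (6u + v, u + 6v)
Step 1: at (-4, -4), ∇h = (-28, -28) → (-4, -4) − 0.25·(-28, -28) = (3, 3)
Step 2: at (3, 3), ∇h = (21, 21) → (3, 3) − 0.25·(21, 21) = (-2.25, -2.25)
Step 3: at (-2.25, -2.25), ∇h = (-15.75, -15.75) → (-2.25, -2.25) − 0.25·(-15.75, -15.75) = (1.6875, 1.6875)

(1.6875, 1.6875)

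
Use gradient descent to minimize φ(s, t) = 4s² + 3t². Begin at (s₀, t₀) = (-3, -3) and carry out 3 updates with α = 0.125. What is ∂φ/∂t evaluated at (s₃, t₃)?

-0.28125

∇φ = (8s, 6t)
Step 1: at (-3, -3), ∇φ = (-24, -18) → (-3, -3) − 0.125·(-24, -18) = (0, -0.75)
Step 2: at (0, -0.75), ∇φ = (0, -4.5) → (0, -0.75) − 0.125·(0, -4.5) = (0, -0.1875)
Step 3: at (0, -0.1875), ∇φ = (0, -1.125) → (0, -0.1875) − 0.125·(0, -1.125) = (0, -0.046875)
∂φ/∂t at (0, -0.046875) = -0.28125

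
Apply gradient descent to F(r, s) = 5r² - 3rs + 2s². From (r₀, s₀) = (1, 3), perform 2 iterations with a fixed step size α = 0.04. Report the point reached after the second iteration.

∇F = (10r - 3s, -3r + 4s)
Step 1: at (1, 3), ∇F = (1, 9) → (1, 3) − 0.04·(1, 9) = (0.96, 2.64)
Step 2: at (0.96, 2.64), ∇F = (1.68, 7.68) → (0.96, 2.64) − 0.04·(1.68, 7.68) = (0.8928, 2.3328)

(0.8928, 2.3328)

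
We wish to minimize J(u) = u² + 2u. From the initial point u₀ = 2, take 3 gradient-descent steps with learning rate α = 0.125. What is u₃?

J′(u) = 2u + 2
u₁ = 2 − 0.125·6 = 1.25
u₂ = 1.25 − 0.125·4.5 = 0.6875
u₃ = 0.6875 − 0.125·3.375 = 0.265625

0.265625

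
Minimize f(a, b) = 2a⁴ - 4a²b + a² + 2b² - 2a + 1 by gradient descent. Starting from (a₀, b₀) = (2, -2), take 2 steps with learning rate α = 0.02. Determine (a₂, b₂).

(0.06866176, -1.398272)

∇f = (8a³ - 8ab + 2a - 2, -4a² + 4b)
Step 1: at (2, -2), ∇f = (98, -24) → (2, -2) − 0.02·(98, -24) = (0.04, -1.52)
Step 2: at (0.04, -1.52), ∇f = (-1.433088, -6.0864) → (0.04, -1.52) − 0.02·(-1.433088, -6.0864) = (0.06866176, -1.398272)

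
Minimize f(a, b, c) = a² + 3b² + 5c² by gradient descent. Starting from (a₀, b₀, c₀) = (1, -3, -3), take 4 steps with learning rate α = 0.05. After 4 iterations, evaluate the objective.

∇f = (2a, 6b, 10c)
(a₁, b₁, c₁) = (1, -3, -3) − 0.05·(2, -18, -30) = (0.9, -2.1, -1.5)
(a₂, b₂, c₂) = (0.9, -2.1, -1.5) − 0.05·(1.8, -12.6, -15) = (0.81, -1.47, -0.75)
(a₃, b₃, c₃) = (0.81, -1.47, -0.75) − 0.05·(1.62, -8.82, -7.5) = (0.729, -1.029, -0.375)
(a₄, b₄, c₄) = (0.729, -1.029, -0.375) − 0.05·(1.458, -6.174, -3.75) = (0.6561, -0.7203, -0.1875)
f(0.6561, -0.7203, -0.1875) = 2.16274473

2.16274473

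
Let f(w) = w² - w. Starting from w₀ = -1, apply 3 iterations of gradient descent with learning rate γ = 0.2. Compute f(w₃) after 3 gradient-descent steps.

-0.145024

f′(w) = 2w - 1
Step 1: f′(-1) = -3; w₁ = -1 − 0.2·(-3) = -0.4
Step 2: f′(-0.4) = -1.8; w₂ = -0.4 − 0.2·(-1.8) = -0.04
Step 3: f′(-0.04) = -1.08; w₃ = -0.04 − 0.2·(-1.08) = 0.176
f(0.176) = -0.145024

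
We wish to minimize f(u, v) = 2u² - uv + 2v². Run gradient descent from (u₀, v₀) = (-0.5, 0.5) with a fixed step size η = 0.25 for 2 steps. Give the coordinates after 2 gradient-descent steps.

∇f = (4u - v, -u + 4v)
Step 1: at (-0.5, 0.5), ∇f = (-2.5, 2.5) → (-0.5, 0.5) − 0.25·(-2.5, 2.5) = (0.125, -0.125)
Step 2: at (0.125, -0.125), ∇f = (0.625, -0.625) → (0.125, -0.125) − 0.25·(0.625, -0.625) = (-0.03125, 0.03125)

(-0.03125, 0.03125)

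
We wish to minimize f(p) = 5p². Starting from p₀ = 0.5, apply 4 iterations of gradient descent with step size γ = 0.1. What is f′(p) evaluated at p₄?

0

f′(p) = 10p
Step 1: f′(0.5) = 5; p₁ = 0.5 − 0.1·5 = 0
Step 2: f′(0) = 0; p₂ = 0 − 0.1·0 = 0
Step 3: f′(0) = 0; p₃ = 0 − 0.1·0 = 0
Step 4: f′(0) = 0; p₄ = 0 − 0.1·0 = 0
f′(p) at (0) = 0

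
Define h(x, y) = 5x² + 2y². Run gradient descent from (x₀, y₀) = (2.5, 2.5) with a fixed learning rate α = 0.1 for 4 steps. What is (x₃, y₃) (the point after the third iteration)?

(0, 0.54)

∇h = (10x, 4y)
Step 1: at (2.5, 2.5), ∇h = (25, 10) → (2.5, 2.5) − 0.1·(25, 10) = (0, 1.5)
Step 2: at (0, 1.5), ∇h = (0, 6) → (0, 1.5) − 0.1·(0, 6) = (0, 0.9)
Step 3: at (0, 0.9), ∇h = (0, 3.6) → (0, 0.9) − 0.1·(0, 3.6) = (0, 0.54)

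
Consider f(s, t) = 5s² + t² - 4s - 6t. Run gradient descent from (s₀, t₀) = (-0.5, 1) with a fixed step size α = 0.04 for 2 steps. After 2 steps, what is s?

∇f = (10s - 4, 2t - 6)
(s₁, t₁) = (-0.5, 1) − 0.04·(-9, -4) = (-0.14, 1.16)
(s₂, t₂) = (-0.14, 1.16) − 0.04·(-5.4, -3.68) = (0.076, 1.3072)
s = 0.076

0.076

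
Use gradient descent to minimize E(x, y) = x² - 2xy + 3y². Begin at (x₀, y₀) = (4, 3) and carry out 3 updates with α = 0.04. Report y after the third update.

∇E = (2x - 2y, -2x + 6y)
Step 1: at (4, 3), ∇E = (2, 10) → (4, 3) − 0.04·(2, 10) = (3.92, 2.6)
Step 2: at (3.92, 2.6), ∇E = (2.64, 7.76) → (3.92, 2.6) − 0.04·(2.64, 7.76) = (3.8144, 2.2896)
Step 3: at (3.8144, 2.2896), ∇E = (3.0496, 6.1088) → (3.8144, 2.2896) − 0.04·(3.0496, 6.1088) = (3.692416, 2.045248)
y = 2.045248

2.045248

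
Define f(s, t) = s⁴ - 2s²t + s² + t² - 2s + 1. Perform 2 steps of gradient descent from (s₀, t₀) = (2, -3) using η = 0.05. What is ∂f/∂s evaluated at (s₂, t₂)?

-3.508945272032

∇f = (4s³ - 4st + 2s - 2, -2s² + 2t)
Step 1: at (2, -3), ∇f = (58, -14) → (2, -3) − 0.05·(58, -14) = (-0.9, -2.3)
Step 2: at (-0.9, -2.3), ∇f = (-14.996, -6.22) → (-0.9, -2.3) − 0.05·(-14.996, -6.22) = (-0.1502, -1.989)
∂f/∂s at (-0.1502, -1.989) = -3.508945272032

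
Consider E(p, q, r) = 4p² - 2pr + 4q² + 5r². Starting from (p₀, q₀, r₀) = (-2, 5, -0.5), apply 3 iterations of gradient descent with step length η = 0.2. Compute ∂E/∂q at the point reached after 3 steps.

∇E = (8p - 2r, 8q, -2p + 10r)
Step 1: at (-2, 5, -0.5), ∇E = (-15, 40, -1) → (-2, 5, -0.5) − 0.2·(-15, 40, -1) = (1, -3, -0.3)
Step 2: at (1, -3, -0.3), ∇E = (8.6, -24, -5) → (1, -3, -0.3) − 0.2·(8.6, -24, -5) = (-0.72, 1.8, 0.7)
Step 3: at (-0.72, 1.8, 0.7), ∇E = (-7.16, 14.4, 8.44) → (-0.72, 1.8, 0.7) − 0.2·(-7.16, 14.4, 8.44) = (0.712, -1.08, -0.988)
∂E/∂q at (0.712, -1.08, -0.988) = -8.64

-8.64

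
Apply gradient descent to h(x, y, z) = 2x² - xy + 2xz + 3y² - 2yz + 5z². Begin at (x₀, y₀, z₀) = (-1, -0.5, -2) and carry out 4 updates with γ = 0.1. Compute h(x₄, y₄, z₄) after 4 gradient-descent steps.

0.0332507025

∇h = (4x - y + 2z, -x + 6y - 2z, 2x - 2y + 10z)
Step 1: at (-1, -0.5, -2), ∇h = (-7.5, 2, -21) → (-1, -0.5, -2) − 0.1·(-7.5, 2, -21) = (-0.25, -0.7, 0.1)
Step 2: at (-0.25, -0.7, 0.1), ∇h = (-0.1, -4.15, 1.9) → (-0.25, -0.7, 0.1) − 0.1·(-0.1, -4.15, 1.9) = (-0.24, -0.285, -0.09)
Step 3: at (-0.24, -0.285, -0.09), ∇h = (-0.855, -1.29, -0.81) → (-0.24, -0.285, -0.09) − 0.1·(-0.855, -1.29, -0.81) = (-0.1545, -0.156, -0.009)
Step 4: at (-0.1545, -0.156, -0.009), ∇h = (-0.48, -0.7635, -0.087) → (-0.1545, -0.156, -0.009) − 0.1·(-0.48, -0.7635, -0.087) = (-0.1065, -0.07965, -0.0003)
h(-0.1065, -0.07965, -0.0003) = 0.0332507025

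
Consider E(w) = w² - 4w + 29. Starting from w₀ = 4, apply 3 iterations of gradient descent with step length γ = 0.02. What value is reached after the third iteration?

3.769472

E′(w) = 2w - 4
w₁ = 4 − 0.02·4 = 3.92
w₂ = 3.92 − 0.02·3.84 = 3.8432
w₃ = 3.8432 − 0.02·3.6864 = 3.769472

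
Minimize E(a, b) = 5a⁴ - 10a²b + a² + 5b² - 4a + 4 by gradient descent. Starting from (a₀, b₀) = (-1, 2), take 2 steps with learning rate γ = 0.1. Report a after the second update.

21.328

∇E = (20a³ - 20ab + 2a - 4, -10a² + 10b)
(a₁, b₁) = (-1, 2) − 0.1·(14, 10) = (-2.4, 1)
(a₂, b₂) = (-2.4, 1) − 0.1·(-237.28, -47.6) = (21.328, 5.76)
a = 21.328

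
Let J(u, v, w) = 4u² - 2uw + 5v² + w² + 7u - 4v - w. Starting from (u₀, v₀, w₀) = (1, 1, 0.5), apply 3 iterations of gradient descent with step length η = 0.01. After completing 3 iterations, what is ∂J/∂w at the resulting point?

-1.126224

∇J = (8u - 2w + 7, 10v - 4, -2u + 2w - 1)
Step 1: at (1, 1, 0.5), ∇J = (14, 6, -2) → (1, 1, 0.5) − 0.01·(14, 6, -2) = (0.86, 0.94, 0.52)
Step 2: at (0.86, 0.94, 0.52), ∇J = (12.84, 5.4, -1.68) → (0.86, 0.94, 0.52) − 0.01·(12.84, 5.4, -1.68) = (0.7316, 0.886, 0.5368)
Step 3: at (0.7316, 0.886, 0.5368), ∇J = (11.7792, 4.86, -1.3896) → (0.7316, 0.886, 0.5368) − 0.01·(11.7792, 4.86, -1.3896) = (0.613808, 0.8374, 0.550696)
∂J/∂w at (0.613808, 0.8374, 0.550696) = -1.126224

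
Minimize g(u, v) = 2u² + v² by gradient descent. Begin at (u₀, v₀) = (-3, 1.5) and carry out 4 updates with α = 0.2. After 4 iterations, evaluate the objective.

∇g = (4u, 2v)
(u₁, v₁) = (-3, 1.5) − 0.2·(-12, 3) = (-0.6, 0.9)
(u₂, v₂) = (-0.6, 0.9) − 0.2·(-2.4, 1.8) = (-0.12, 0.54)
(u₃, v₃) = (-0.12, 0.54) − 0.2·(-0.48, 1.08) = (-0.024, 0.324)
(u₄, v₄) = (-0.024, 0.324) − 0.2·(-0.096, 0.648) = (-0.0048, 0.1944)
g(-0.0048, 0.1944) = 0.03783744

0.03783744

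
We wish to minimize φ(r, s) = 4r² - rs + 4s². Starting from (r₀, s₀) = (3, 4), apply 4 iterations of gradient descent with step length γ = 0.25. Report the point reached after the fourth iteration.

(-0.11328125, 2.328125)

∇φ = (8r - s, -r + 8s)
(r₁, s₁) = (3, 4) − 0.25·(20, 29) = (-2, -3.25)
(r₂, s₂) = (-2, -3.25) − 0.25·(-12.75, -24) = (1.1875, 2.75)
(r₃, s₃) = (1.1875, 2.75) − 0.25·(6.75, 20.8125) = (-0.5, -2.453125)
(r₄, s₄) = (-0.5, -2.453125) − 0.25·(-1.546875, -19.125) = (-0.11328125, 2.328125)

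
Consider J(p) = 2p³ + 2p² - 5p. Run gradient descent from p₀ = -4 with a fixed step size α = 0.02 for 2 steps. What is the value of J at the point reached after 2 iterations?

-1077.153358

J′(p) = 6p² + 4p - 5
Step 1: J′(-4) = 75; p₁ = -4 − 0.02·75 = -5.5
Step 2: J′(-5.5) = 154.5; p₂ = -5.5 − 0.02·154.5 = -8.59
J(-8.59) = -1077.153358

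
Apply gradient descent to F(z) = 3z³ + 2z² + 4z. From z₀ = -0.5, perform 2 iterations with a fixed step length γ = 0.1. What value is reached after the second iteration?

F′(z) = 9z² + 4z + 4
z₁ = -0.5 − 0.1·4.25 = -0.925
z₂ = -0.925 − 0.1·8.000625 = -1.7250625

-1.7250625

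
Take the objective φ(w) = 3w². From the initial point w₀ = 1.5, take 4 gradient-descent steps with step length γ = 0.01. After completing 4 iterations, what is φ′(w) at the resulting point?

7.02674064

φ′(w) = 6w
Step 1: φ′(1.5) = 9; w₁ = 1.5 − 0.01·9 = 1.41
Step 2: φ′(1.41) = 8.46; w₂ = 1.41 − 0.01·8.46 = 1.3254
Step 3: φ′(1.3254) = 7.9524; w₃ = 1.3254 − 0.01·7.9524 = 1.245876
Step 4: φ′(1.245876) = 7.475256; w₄ = 1.245876 − 0.01·7.475256 = 1.17112344
φ′(w) at (1.17112344) = 7.02674064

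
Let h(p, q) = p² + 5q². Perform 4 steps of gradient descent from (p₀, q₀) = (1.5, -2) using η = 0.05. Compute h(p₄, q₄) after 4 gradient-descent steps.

1.0466762225

∇h = (2p, 10q)
Step 1: at (1.5, -2), ∇h = (3, -20) → (1.5, -2) − 0.05·(3, -20) = (1.35, -1)
Step 2: at (1.35, -1), ∇h = (2.7, -10) → (1.35, -1) − 0.05·(2.7, -10) = (1.215, -0.5)
Step 3: at (1.215, -0.5), ∇h = (2.43, -5) → (1.215, -0.5) − 0.05·(2.43, -5) = (1.0935, -0.25)
Step 4: at (1.0935, -0.25), ∇h = (2.187, -2.5) → (1.0935, -0.25) − 0.05·(2.187, -2.5) = (0.98415, -0.125)
h(0.98415, -0.125) = 1.0466762225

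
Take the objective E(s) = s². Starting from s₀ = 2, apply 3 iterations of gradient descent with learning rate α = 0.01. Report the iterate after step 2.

E′(s) = 2s
Step 1: E′(2) = 4; s₁ = 2 − 0.01·4 = 1.96
Step 2: E′(1.96) = 3.92; s₂ = 1.96 − 0.01·3.92 = 1.9208

1.9208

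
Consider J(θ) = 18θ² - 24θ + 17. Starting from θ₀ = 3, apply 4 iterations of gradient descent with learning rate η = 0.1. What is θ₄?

107.2944

J′(θ) = 36θ - 24
θ₁ = 3 − 0.1·84 = -5.4
θ₂ = -5.4 − 0.1·(-218.4) = 16.44
θ₃ = 16.44 − 0.1·567.84 = -40.344
θ₄ = -40.344 − 0.1·(-1476.384) = 107.2944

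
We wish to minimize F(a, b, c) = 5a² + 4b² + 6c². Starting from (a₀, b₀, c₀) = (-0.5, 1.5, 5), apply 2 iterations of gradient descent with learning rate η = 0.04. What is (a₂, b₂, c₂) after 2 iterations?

(-0.18, 0.6936, 1.352)

∇F = (10a, 8b, 12c)
Step 1: at (-0.5, 1.5, 5), ∇F = (-5, 12, 60) → (-0.5, 1.5, 5) − 0.04·(-5, 12, 60) = (-0.3, 1.02, 2.6)
Step 2: at (-0.3, 1.02, 2.6), ∇F = (-3, 8.16, 31.2) → (-0.3, 1.02, 2.6) − 0.04·(-3, 8.16, 31.2) = (-0.18, 0.6936, 1.352)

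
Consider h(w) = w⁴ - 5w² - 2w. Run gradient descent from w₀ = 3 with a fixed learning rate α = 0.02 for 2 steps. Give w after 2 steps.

h′(w) = 4w³ - 10w - 2
w₁ = 3 − 0.02·76 = 1.48
w₂ = 1.48 − 0.02·(-3.832832) = 1.55665664

1.55665664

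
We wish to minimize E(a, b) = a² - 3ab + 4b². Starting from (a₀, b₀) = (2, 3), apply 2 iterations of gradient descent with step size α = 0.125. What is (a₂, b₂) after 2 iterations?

(2.25, 0.984375)

∇E = (2a - 3b, -3a + 8b)
(a₁, b₁) = (2, 3) − 0.125·(-5, 18) = (2.625, 0.75)
(a₂, b₂) = (2.625, 0.75) − 0.125·(3, -1.875) = (2.25, 0.984375)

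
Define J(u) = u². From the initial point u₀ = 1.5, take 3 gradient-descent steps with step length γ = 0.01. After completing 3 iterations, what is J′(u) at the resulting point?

2.823576

J′(u) = 2u
Step 1: J′(1.5) = 3; u₁ = 1.5 − 0.01·3 = 1.47
Step 2: J′(1.47) = 2.94; u₂ = 1.47 − 0.01·2.94 = 1.4406
Step 3: J′(1.4406) = 2.8812; u₃ = 1.4406 − 0.01·2.8812 = 1.411788
J′(u) at (1.411788) = 2.823576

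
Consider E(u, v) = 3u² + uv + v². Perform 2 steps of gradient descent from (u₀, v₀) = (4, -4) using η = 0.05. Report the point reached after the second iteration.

(2.29, -3.57)

∇E = (6u + v, u + 2v)
Step 1: at (4, -4), ∇E = (20, -4) → (4, -4) − 0.05·(20, -4) = (3, -3.8)
Step 2: at (3, -3.8), ∇E = (14.2, -4.6) → (3, -3.8) − 0.05·(14.2, -4.6) = (2.29, -3.57)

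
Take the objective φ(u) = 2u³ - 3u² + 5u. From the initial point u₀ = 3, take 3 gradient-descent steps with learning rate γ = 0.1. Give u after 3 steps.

φ′(u) = 6u² - 6u + 5
Step 1: φ′(3) = 41; u₁ = 3 − 0.1·41 = -1.1
Step 2: φ′(-1.1) = 18.86; u₂ = -1.1 − 0.1·18.86 = -2.986
Step 3: φ′(-2.986) = 76.413176; u₃ = -2.986 − 0.1·76.413176 = -10.6273176

-10.6273176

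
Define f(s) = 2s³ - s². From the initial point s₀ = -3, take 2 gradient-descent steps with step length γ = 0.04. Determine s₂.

-12.8304

f′(s) = 6s² - 2s
s₁ = -3 − 0.04·60 = -5.4
s₂ = -5.4 − 0.04·185.76 = -12.8304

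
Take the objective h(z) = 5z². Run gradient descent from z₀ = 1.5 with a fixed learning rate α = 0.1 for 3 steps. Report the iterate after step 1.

h′(z) = 10z
z₁ = 1.5 − 0.1·15 = 0

0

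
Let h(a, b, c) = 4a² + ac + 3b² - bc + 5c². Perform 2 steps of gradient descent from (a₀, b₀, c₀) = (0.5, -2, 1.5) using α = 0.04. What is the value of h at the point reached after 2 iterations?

4.93342272

∇h = (8a + c, 6b - c, a - b + 10c)
(a₁, b₁, c₁) = (0.5, -2, 1.5) − 0.04·(5.5, -13.5, 17.5) = (0.28, -1.46, 0.8)
(a₂, b₂, c₂) = (0.28, -1.46, 0.8) − 0.04·(3.04, -9.56, 9.74) = (0.1584, -1.0776, 0.4104)
h(0.1584, -1.0776, 0.4104) = 4.93342272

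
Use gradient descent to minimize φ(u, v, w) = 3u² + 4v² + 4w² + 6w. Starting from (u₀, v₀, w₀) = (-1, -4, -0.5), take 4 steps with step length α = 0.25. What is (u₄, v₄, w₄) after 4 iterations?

∇φ = (6u, 8v, 8w + 6)
Step 1: at (-1, -4, -0.5), ∇φ = (-6, -32, 2) → (-1, -4, -0.5) − 0.25·(-6, -32, 2) = (0.5, 4, -1)
Step 2: at (0.5, 4, -1), ∇φ = (3, 32, -2) → (0.5, 4, -1) − 0.25·(3, 32, -2) = (-0.25, -4, -0.5)
Step 3: at (-0.25, -4, -0.5), ∇φ = (-1.5, -32, 2) → (-0.25, -4, -0.5) − 0.25·(-1.5, -32, 2) = (0.125, 4, -1)
Step 4: at (0.125, 4, -1), ∇φ = (0.75, 32, -2) → (0.125, 4, -1) − 0.25·(0.75, 32, -2) = (-0.0625, -4, -0.5)

(-0.0625, -4, -0.5)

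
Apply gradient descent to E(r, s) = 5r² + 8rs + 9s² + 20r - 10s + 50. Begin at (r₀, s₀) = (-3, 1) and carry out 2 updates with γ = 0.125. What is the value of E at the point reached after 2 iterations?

∇E = (10r + 8s + 20, 8r + 18s - 10)
(r₁, s₁) = (-3, 1) − 0.125·(-2, -16) = (-2.75, 3)
(r₂, s₂) = (-2.75, 3) − 0.125·(16.5, 22) = (-4.8125, 0.25)
E(-4.8125, 0.25) = 57.98828125

57.98828125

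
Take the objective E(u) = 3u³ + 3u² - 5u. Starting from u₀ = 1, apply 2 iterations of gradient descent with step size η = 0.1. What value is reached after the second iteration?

E′(u) = 9u² + 6u - 5
u₁ = 1 − 0.1·10 = 0
u₂ = 0 − 0.1·(-5) = 0.5

0.5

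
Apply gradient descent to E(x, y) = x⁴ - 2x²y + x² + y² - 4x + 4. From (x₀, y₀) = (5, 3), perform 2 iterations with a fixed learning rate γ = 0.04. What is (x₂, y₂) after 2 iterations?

(317.26814464, 17.568448)

∇E = (4x³ - 4xy + 2x - 4, -2x² + 2y)
Step 1: at (5, 3), ∇E = (446, -44) → (5, 3) − 0.04·(446, -44) = (-12.84, 4.76)
Step 2: at (-12.84, 4.76), ∇E = (-8252.703616, -320.2112) → (-12.84, 4.76) − 0.04·(-8252.703616, -320.2112) = (317.26814464, 17.568448)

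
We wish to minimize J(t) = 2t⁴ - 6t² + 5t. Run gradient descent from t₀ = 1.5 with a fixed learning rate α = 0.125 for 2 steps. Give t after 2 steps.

-1.234375

J′(t) = 8t³ - 12t + 5
Step 1: J′(1.5) = 14; t₁ = 1.5 − 0.125·14 = -0.25
Step 2: J′(-0.25) = 7.875; t₂ = -0.25 − 0.125·7.875 = -1.234375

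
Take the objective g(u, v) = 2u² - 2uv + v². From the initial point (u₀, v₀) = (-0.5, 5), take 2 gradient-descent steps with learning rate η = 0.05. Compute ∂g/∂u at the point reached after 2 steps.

-5.93

∇g = (4u - 2v, -2u + 2v)
(u₁, v₁) = (-0.5, 5) − 0.05·(-12, 11) = (0.1, 4.45)
(u₂, v₂) = (0.1, 4.45) − 0.05·(-8.5, 8.7) = (0.525, 4.015)
∂g/∂u at (0.525, 4.015) = -5.93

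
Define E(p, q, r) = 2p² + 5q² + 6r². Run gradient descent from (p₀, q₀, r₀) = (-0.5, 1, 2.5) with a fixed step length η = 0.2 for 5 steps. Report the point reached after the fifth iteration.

(-0.00016, -1, -13.4456)

∇E = (4p, 10q, 12r)
Step 1: at (-0.5, 1, 2.5), ∇E = (-2, 10, 30) → (-0.5, 1, 2.5) − 0.2·(-2, 10, 30) = (-0.1, -1, -3.5)
Step 2: at (-0.1, -1, -3.5), ∇E = (-0.4, -10, -42) → (-0.1, -1, -3.5) − 0.2·(-0.4, -10, -42) = (-0.02, 1, 4.9)
Step 3: at (-0.02, 1, 4.9), ∇E = (-0.08, 10, 58.8) → (-0.02, 1, 4.9) − 0.2·(-0.08, 10, 58.8) = (-0.004, -1, -6.86)
Step 4: at (-0.004, -1, -6.86), ∇E = (-0.016, -10, -82.32) → (-0.004, -1, -6.86) − 0.2·(-0.016, -10, -82.32) = (-0.0008, 1, 9.604)
Step 5: at (-0.0008, 1, 9.604), ∇E = (-0.0032, 10, 115.248) → (-0.0008, 1, 9.604) − 0.2·(-0.0032, 10, 115.248) = (-0.00016, -1, -13.4456)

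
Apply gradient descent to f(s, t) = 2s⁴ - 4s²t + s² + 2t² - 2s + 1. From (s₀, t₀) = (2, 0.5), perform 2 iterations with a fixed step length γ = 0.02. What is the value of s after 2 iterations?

∇f = (8s³ - 8st + 2s - 2, -4s² + 4t)
(s₁, t₁) = (2, 0.5) − 0.02·(58, -14) = (0.84, 0.78)
(s₂, t₂) = (0.84, 0.78) − 0.02·(-0.819968, 0.2976) = (0.85639936, 0.774048)
s = 0.85639936

0.85639936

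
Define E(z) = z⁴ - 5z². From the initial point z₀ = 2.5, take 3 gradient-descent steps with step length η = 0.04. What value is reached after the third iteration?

1.43094016

E′(z) = 4z³ - 10z
Step 1: E′(2.5) = 37.5; z₁ = 2.5 − 0.04·37.5 = 1
Step 2: E′(1) = -6; z₂ = 1 − 0.04·(-6) = 1.24
Step 3: E′(1.24) = -4.773504; z₃ = 1.24 − 0.04·(-4.773504) = 1.43094016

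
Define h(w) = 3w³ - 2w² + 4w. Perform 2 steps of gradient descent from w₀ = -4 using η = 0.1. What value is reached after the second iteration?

h′(w) = 9w² - 4w + 4
w₁ = -4 − 0.1·164 = -20.4
w₂ = -20.4 − 0.1·3831.04 = -403.504

-403.504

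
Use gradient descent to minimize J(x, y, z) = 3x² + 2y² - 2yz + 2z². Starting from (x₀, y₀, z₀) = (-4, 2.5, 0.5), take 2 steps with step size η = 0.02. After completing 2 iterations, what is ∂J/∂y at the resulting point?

7.4112

∇J = (6x, 4y - 2z, -2y + 4z)
(x₁, y₁, z₁) = (-4, 2.5, 0.5) − 0.02·(-24, 9, -3) = (-3.52, 2.32, 0.56)
(x₂, y₂, z₂) = (-3.52, 2.32, 0.56) − 0.02·(-21.12, 8.16, -2.4) = (-3.0976, 2.1568, 0.608)
∂J/∂y at (-3.0976, 2.1568, 0.608) = 7.4112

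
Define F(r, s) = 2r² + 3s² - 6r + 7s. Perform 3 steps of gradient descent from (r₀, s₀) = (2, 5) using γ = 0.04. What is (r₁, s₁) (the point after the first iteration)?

(1.92, 3.52)

∇F = (4r - 6, 6s + 7)
Step 1: at (2, 5), ∇F = (2, 37) → (2, 5) − 0.04·(2, 37) = (1.92, 3.52)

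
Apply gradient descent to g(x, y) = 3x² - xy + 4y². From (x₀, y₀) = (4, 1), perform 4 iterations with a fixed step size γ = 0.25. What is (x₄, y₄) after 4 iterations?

∇g = (6x - y, -x + 8y)
(x₁, y₁) = (4, 1) − 0.25·(23, 4) = (-1.75, 0)
(x₂, y₂) = (-1.75, 0) − 0.25·(-10.5, 1.75) = (0.875, -0.4375)
(x₃, y₃) = (0.875, -0.4375) − 0.25·(5.6875, -4.375) = (-0.546875, 0.65625)
(x₄, y₄) = (-0.546875, 0.65625) − 0.25·(-3.9375, 5.796875) = (0.4375, -0.79296875)

(0.4375, -0.79296875)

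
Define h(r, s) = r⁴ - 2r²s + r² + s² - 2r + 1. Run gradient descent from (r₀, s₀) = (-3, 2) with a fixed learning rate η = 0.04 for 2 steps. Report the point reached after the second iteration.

∇h = (4r³ - 4rs + 2r - 2, -2r² + 2s)
Step 1: at (-3, 2), ∇h = (-92, -14) → (-3, 2) − 0.04·(-92, -14) = (0.68, 2.56)
Step 2: at (0.68, 2.56), ∇h = (-6.345472, 4.1952) → (0.68, 2.56) − 0.04·(-6.345472, 4.1952) = (0.93381888, 2.392192)

(0.93381888, 2.392192)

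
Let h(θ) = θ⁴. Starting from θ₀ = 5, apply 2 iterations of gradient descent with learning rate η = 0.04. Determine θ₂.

h′(θ) = 4θ³
θ₁ = 5 − 0.04·500 = -15
θ₂ = -15 − 0.04·(-13500) = 525

525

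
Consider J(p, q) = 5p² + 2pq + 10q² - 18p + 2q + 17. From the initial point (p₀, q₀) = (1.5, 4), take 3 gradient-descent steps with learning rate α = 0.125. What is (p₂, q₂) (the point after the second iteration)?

∇J = (10p + 2q - 18, 2p + 20q + 2)
(p₁, q₁) = (1.5, 4) − 0.125·(5, 85) = (0.875, -6.625)
(p₂, q₂) = (0.875, -6.625) − 0.125·(-22.5, -128.75) = (3.6875, 9.46875)

(3.6875, 9.46875)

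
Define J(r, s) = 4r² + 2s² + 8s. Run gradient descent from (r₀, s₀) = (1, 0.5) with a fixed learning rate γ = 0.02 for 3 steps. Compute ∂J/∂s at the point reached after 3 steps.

∇J = (8r, 4s + 8)
(r₁, s₁) = (1, 0.5) − 0.02·(8, 10) = (0.84, 0.3)
(r₂, s₂) = (0.84, 0.3) − 0.02·(6.72, 9.2) = (0.7056, 0.116)
(r₃, s₃) = (0.7056, 0.116) − 0.02·(5.6448, 8.464) = (0.592704, -0.05328)
∂J/∂s at (0.592704, -0.05328) = 7.78688

7.78688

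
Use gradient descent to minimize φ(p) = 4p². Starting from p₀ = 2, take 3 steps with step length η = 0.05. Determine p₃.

φ′(p) = 8p
p₁ = 2 − 0.05·16 = 1.2
p₂ = 1.2 − 0.05·9.6 = 0.72
p₃ = 0.72 − 0.05·5.76 = 0.432

0.432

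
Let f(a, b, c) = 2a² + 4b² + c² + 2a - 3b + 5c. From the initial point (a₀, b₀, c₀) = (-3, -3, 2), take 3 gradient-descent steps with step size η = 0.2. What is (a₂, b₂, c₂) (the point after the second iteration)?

∇f = (4a + 2, 8b - 3, 2c + 5)
(a₁, b₁, c₁) = (-3, -3, 2) − 0.2·(-10, -27, 9) = (-1, 2.4, 0.2)
(a₂, b₂, c₂) = (-1, 2.4, 0.2) − 0.2·(-2, 16.2, 5.4) = (-0.6, -0.84, -0.88)

(-0.6, -0.84, -0.88)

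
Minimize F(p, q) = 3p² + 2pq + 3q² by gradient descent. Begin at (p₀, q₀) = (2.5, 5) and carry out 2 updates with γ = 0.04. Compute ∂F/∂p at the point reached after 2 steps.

10.344

∇F = (6p + 2q, 2p + 6q)
(p₁, q₁) = (2.5, 5) − 0.04·(25, 35) = (1.5, 3.6)
(p₂, q₂) = (1.5, 3.6) − 0.04·(16.2, 24.6) = (0.852, 2.616)
∂F/∂p at (0.852, 2.616) = 10.344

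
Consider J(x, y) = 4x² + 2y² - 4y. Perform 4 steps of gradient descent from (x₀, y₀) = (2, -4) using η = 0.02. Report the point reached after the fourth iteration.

∇J = (8x, 4y - 4)
Step 1: at (2, -4), ∇J = (16, -20) → (2, -4) − 0.02·(16, -20) = (1.68, -3.6)
Step 2: at (1.68, -3.6), ∇J = (13.44, -18.4) → (1.68, -3.6) − 0.02·(13.44, -18.4) = (1.4112, -3.232)
Step 3: at (1.4112, -3.232), ∇J = (11.2896, -16.928) → (1.4112, -3.232) − 0.02·(11.2896, -16.928) = (1.185408, -2.89344)
Step 4: at (1.185408, -2.89344), ∇J = (9.483264, -15.57376) → (1.185408, -2.89344) − 0.02·(9.483264, -15.57376) = (0.99574272, -2.5819648)

(0.99574272, -2.5819648)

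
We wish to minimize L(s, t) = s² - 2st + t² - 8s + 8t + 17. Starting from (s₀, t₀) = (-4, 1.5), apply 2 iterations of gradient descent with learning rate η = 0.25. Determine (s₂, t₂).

(0.75, -3.25)

∇L = (2s - 2t - 8, -2s + 2t + 8)
(s₁, t₁) = (-4, 1.5) − 0.25·(-19, 19) = (0.75, -3.25)
(s₂, t₂) = (0.75, -3.25) − 0.25·(0, 0) = (0.75, -3.25)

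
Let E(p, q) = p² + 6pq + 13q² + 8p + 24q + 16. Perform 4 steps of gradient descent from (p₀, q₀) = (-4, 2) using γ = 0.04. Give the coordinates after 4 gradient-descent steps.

∇E = (2p + 6q + 8, 6p + 26q + 24)
(p₁, q₁) = (-4, 2) − 0.04·(12, 52) = (-4.48, -0.08)
(p₂, q₂) = (-4.48, -0.08) − 0.04·(-1.44, -4.96) = (-4.4224, 0.1184)
(p₃, q₃) = (-4.4224, 0.1184) − 0.04·(-0.1344, 0.544) = (-4.417024, 0.09664)
(p₄, q₄) = (-4.417024, 0.09664) − 0.04·(-0.254208, 0.010496) = (-4.40685568, 0.09622016)

(-4.40685568, 0.09622016)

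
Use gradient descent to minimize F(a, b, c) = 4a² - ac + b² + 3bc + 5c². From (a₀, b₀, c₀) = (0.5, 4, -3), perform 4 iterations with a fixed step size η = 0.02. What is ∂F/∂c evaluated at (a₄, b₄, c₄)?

∇F = (8a - c, 2b + 3c, -a + 3b + 10c)
Step 1: at (0.5, 4, -3), ∇F = (7, -1, -18.5) → (0.5, 4, -3) − 0.02·(7, -1, -18.5) = (0.36, 4.02, -2.63)
Step 2: at (0.36, 4.02, -2.63), ∇F = (5.51, 0.15, -14.6) → (0.36, 4.02, -2.63) − 0.02·(5.51, 0.15, -14.6) = (0.2498, 4.017, -2.338)
Step 3: at (0.2498, 4.017, -2.338), ∇F = (4.3364, 1.02, -11.5788) → (0.2498, 4.017, -2.338) − 0.02·(4.3364, 1.02, -11.5788) = (0.163072, 3.9966, -2.106424)
Step 4: at (0.163072, 3.9966, -2.106424), ∇F = (3.411, 1.673928, -9.237512) → (0.163072, 3.9966, -2.106424) − 0.02·(3.411, 1.673928, -9.237512) = (0.094852, 3.96312144, -1.92167376)
∂F/∂c at (0.094852, 3.96312144, -1.92167376) = -7.42222528

-7.42222528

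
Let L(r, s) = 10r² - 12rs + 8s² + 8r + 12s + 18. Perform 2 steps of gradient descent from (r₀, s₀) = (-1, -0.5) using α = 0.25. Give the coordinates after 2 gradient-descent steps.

(-17.5, 12)

∇L = (20r - 12s + 8, -12r + 16s + 12)
(r₁, s₁) = (-1, -0.5) − 0.25·(-6, 16) = (0.5, -4.5)
(r₂, s₂) = (0.5, -4.5) − 0.25·(72, -66) = (-17.5, 12)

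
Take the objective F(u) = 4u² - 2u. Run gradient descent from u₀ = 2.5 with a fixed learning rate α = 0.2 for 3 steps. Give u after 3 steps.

F′(u) = 8u - 2
u₁ = 2.5 − 0.2·18 = -1.1
u₂ = -1.1 − 0.2·(-10.8) = 1.06
u₃ = 1.06 − 0.2·6.48 = -0.236

-0.236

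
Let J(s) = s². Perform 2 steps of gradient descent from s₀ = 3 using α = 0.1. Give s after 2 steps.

J′(s) = 2s
Step 1: J′(3) = 6; s₁ = 3 − 0.1·6 = 2.4
Step 2: J′(2.4) = 4.8; s₂ = 2.4 − 0.1·4.8 = 1.92

1.92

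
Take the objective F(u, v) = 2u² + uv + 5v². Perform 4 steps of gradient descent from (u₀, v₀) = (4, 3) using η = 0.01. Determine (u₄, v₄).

(3.30287296, 1.84097799)

∇F = (4u + v, u + 10v)
Step 1: at (4, 3), ∇F = (19, 34) → (4, 3) − 0.01·(19, 34) = (3.81, 2.66)
Step 2: at (3.81, 2.66), ∇F = (17.9, 30.41) → (3.81, 2.66) − 0.01·(17.9, 30.41) = (3.631, 2.3559)
Step 3: at (3.631, 2.3559), ∇F = (16.8799, 27.19) → (3.631, 2.3559) − 0.01·(16.8799, 27.19) = (3.462201, 2.084)
Step 4: at (3.462201, 2.084), ∇F = (15.932804, 24.302201) → (3.462201, 2.084) − 0.01·(15.932804, 24.302201) = (3.30287296, 1.84097799)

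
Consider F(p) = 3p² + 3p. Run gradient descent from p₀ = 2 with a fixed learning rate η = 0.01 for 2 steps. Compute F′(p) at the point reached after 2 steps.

F′(p) = 6p + 3
p₁ = 2 − 0.01·15 = 1.85
p₂ = 1.85 − 0.01·14.1 = 1.709
F′(p) at (1.709) = 13.254

13.254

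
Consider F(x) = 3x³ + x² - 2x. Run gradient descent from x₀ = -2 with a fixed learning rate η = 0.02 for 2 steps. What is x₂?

-3.6728

F′(x) = 9x² + 2x - 2
x₁ = -2 − 0.02·30 = -2.6
x₂ = -2.6 − 0.02·53.64 = -3.6728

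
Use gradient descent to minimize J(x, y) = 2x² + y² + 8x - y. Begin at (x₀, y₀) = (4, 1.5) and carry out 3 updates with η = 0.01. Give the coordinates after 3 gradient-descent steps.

(3.308416, 1.441192)

∇J = (4x + 8, 2y - 1)
Step 1: at (4, 1.5), ∇J = (24, 2) → (4, 1.5) − 0.01·(24, 2) = (3.76, 1.48)
Step 2: at (3.76, 1.48), ∇J = (23.04, 1.96) → (3.76, 1.48) − 0.01·(23.04, 1.96) = (3.5296, 1.4604)
Step 3: at (3.5296, 1.4604), ∇J = (22.1184, 1.9208) → (3.5296, 1.4604) − 0.01·(22.1184, 1.9208) = (3.308416, 1.441192)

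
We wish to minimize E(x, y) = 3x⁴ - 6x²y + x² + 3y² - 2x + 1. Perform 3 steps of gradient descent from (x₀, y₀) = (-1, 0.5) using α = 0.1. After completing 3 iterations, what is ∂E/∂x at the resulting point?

∇E = (12x³ - 12xy + 2x - 2, -6x² + 6y)
(x₁, y₁) = (-1, 0.5) − 0.1·(-10, -3) = (0, 0.8)
(x₂, y₂) = (0, 0.8) − 0.1·(-2, 4.8) = (0.2, 0.32)
(x₃, y₃) = (0.2, 0.32) − 0.1·(-2.272, 1.68) = (0.4272, 0.152)
∂E/∂x at (0.4272, 0.152) = -0.989245620224

-0.989245620224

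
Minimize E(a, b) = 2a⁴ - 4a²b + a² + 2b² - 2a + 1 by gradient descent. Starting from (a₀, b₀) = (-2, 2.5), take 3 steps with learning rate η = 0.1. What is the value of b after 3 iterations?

∇E = (8a³ - 8ab + 2a - 2, -4a² + 4b)
Step 1: at (-2, 2.5), ∇E = (-30, -6) → (-2, 2.5) − 0.1·(-30, -6) = (1, 3.1)
Step 2: at (1, 3.1), ∇E = (-16.8, 8.4) → (1, 3.1) − 0.1·(-16.8, 8.4) = (2.68, 2.26)
Step 3: at (2.68, 2.26), ∇E = (108.896256, -19.6896) → (2.68, 2.26) − 0.1·(108.896256, -19.6896) = (-8.2096256, 4.22896)
b = 4.22896

4.22896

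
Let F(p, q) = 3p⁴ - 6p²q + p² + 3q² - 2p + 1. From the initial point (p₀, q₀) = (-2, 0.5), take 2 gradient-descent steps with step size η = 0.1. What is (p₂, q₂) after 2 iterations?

(-383.96, 30.44)

∇F = (12p³ - 12pq + 2p - 2, -6p² + 6q)
(p₁, q₁) = (-2, 0.5) − 0.1·(-90, -21) = (7, 2.6)
(p₂, q₂) = (7, 2.6) − 0.1·(3909.6, -278.4) = (-383.96, 30.44)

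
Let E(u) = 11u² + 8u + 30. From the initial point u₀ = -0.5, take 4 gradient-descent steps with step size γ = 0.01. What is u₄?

-0.41411144

E′(u) = 22u + 8
u₁ = -0.5 − 0.01·(-3) = -0.47
u₂ = -0.47 − 0.01·(-2.34) = -0.4466
u₃ = -0.4466 − 0.01·(-1.8252) = -0.428348
u₄ = -0.428348 − 0.01·(-1.423656) = -0.41411144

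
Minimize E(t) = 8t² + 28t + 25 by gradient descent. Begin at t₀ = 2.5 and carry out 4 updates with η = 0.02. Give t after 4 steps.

-0.84129152

E′(t) = 16t + 28
t₁ = 2.5 − 0.02·68 = 1.14
t₂ = 1.14 − 0.02·46.24 = 0.2152
t₃ = 0.2152 − 0.02·31.4432 = -0.413664
t₄ = -0.413664 − 0.02·21.381376 = -0.84129152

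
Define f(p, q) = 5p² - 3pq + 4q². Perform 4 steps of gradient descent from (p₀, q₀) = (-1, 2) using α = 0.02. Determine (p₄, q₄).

(-0.15767248, 0.89217888)

∇f = (10p - 3q, -3p + 8q)
Step 1: at (-1, 2), ∇f = (-16, 19) → (-1, 2) − 0.02·(-16, 19) = (-0.68, 1.62)
Step 2: at (-0.68, 1.62), ∇f = (-11.66, 15) → (-0.68, 1.62) − 0.02·(-11.66, 15) = (-0.4468, 1.32)
Step 3: at (-0.4468, 1.32), ∇f = (-8.428, 11.9004) → (-0.4468, 1.32) − 0.02·(-8.428, 11.9004) = (-0.27824, 1.081992)
Step 4: at (-0.27824, 1.081992), ∇f = (-6.028376, 9.490656) → (-0.27824, 1.081992) − 0.02·(-6.028376, 9.490656) = (-0.15767248, 0.89217888)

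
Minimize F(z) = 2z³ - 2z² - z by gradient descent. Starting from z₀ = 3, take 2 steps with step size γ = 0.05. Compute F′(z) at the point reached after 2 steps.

F′(z) = 6z² - 4z - 1
Step 1: F′(3) = 41; z₁ = 3 − 0.05·41 = 0.95
Step 2: F′(0.95) = 0.615; z₂ = 0.95 − 0.05·0.615 = 0.91925
F′(z) at (0.91925) = 0.393123375

0.393123375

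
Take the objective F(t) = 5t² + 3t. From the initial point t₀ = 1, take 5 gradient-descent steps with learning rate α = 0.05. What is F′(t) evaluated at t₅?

F′(t) = 10t + 3
t₁ = 1 − 0.05·13 = 0.35
t₂ = 0.35 − 0.05·6.5 = 0.025
t₃ = 0.025 − 0.05·3.25 = -0.1375
t₄ = -0.1375 − 0.05·1.625 = -0.21875
t₅ = -0.21875 − 0.05·0.8125 = -0.259375
F′(t) at (-0.259375) = 0.40625

0.40625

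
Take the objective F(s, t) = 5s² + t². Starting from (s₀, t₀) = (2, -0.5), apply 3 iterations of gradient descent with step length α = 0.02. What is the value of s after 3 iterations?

∇F = (10s, 2t)
Step 1: at (2, -0.5), ∇F = (20, -1) → (2, -0.5) − 0.02·(20, -1) = (1.6, -0.48)
Step 2: at (1.6, -0.48), ∇F = (16, -0.96) → (1.6, -0.48) − 0.02·(16, -0.96) = (1.28, -0.4608)
Step 3: at (1.28, -0.4608), ∇F = (12.8, -0.9216) → (1.28, -0.4608) − 0.02·(12.8, -0.9216) = (1.024, -0.442368)
s = 1.024

1.024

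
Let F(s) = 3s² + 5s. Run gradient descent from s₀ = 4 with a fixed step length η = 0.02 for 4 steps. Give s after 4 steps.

2.06519424

F′(s) = 6s + 5
s₁ = 4 − 0.02·29 = 3.42
s₂ = 3.42 − 0.02·25.52 = 2.9096
s₃ = 2.9096 − 0.02·22.4576 = 2.460448
s₄ = 2.460448 − 0.02·19.762688 = 2.06519424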